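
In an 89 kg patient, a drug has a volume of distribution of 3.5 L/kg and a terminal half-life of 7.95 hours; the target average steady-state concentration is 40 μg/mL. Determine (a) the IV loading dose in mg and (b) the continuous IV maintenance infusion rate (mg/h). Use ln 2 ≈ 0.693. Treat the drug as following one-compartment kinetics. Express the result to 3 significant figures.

(a) 12500 mg; (b) 1090 mg/h

Vd = 3.5 L/kg × 89 kg = 311.5 L
LD = Vd × C = 311.5 × 40 = 12460 mg
CL = 0.693 × Vd / t½ = 0.693 × 311.5 / 7.95 = 27.15 L/h
Infusion rate = CL × Css = 27.15 × 40 = 1086 mg/h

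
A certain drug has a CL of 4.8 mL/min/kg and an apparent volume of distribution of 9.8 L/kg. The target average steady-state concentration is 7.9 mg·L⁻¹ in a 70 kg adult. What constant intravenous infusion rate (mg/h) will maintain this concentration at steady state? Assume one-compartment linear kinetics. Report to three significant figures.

159 mg/h

CL = 4.8 mL/min/kg × 70 kg = 336.0 mL/min = 336.0 × 60/1000 = 20.16 L/h
Vd does not affect the maintenance rate; only clearance governs steady-state input.
R₀ = 20.16 × 7.9 = 159.3 mg/h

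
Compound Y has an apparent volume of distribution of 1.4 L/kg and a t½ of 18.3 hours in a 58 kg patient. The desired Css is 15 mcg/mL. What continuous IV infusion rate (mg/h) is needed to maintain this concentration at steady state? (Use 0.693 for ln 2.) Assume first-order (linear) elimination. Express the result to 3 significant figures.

Vd(total) = 58 kg × 1.4 L/kg = 81.20 L
k = 0.693/18.3 = 0.03787 h⁻¹, so CL = k·Vd = 0.03787 × 81.20 = 3.075 L/h
Infusion rate = CL × Css = 3.075 × 15 = 46.13 mg/h

46.1 mg/h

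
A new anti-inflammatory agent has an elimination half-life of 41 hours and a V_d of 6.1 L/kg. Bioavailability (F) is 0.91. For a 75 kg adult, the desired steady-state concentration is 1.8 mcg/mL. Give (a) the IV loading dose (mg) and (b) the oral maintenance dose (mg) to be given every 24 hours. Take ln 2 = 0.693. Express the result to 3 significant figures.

Vd(total) = 75 kg × 6.1 L/kg = 457.5 L
LD = Vd × C = 457.5 × 1.8 = 823.5 mg
CL = 0.693 × Vd / t½ = 0.693 × 457.5 / 41 = 7.733 L/h
D = CL × Css × τ / F = 7.733 × 1.8 × 24 / 0.91 = 367.1 mg

(a) 824 mg; (b) 367 mg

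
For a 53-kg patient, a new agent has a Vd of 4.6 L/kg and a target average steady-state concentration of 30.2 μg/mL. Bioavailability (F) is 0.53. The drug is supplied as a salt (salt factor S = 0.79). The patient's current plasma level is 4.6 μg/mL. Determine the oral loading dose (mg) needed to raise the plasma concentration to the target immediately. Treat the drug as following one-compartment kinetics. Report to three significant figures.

14900 mg

Total Vd = 4.6 × 53 = 243.8 L
Concentration deficit ΔC = 30.2 − 4.6 = 25.60 mg/L
LD = Vd × ΔC / F / S = 243.8 × 25.60 / 0.53 / 0.79 = 14910 mg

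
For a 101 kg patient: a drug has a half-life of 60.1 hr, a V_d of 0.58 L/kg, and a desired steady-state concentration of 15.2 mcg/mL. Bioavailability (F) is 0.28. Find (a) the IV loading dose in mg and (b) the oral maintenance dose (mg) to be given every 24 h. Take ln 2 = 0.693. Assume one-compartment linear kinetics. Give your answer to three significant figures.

(a) 890 mg; (b) 880 mg

Vd = 0.58 L/kg × 101 kg = 58.58 L
LD = Vd × C = 58.58 × 15.2 = 890.4 mg
CL = 0.693 × Vd / t½ = 0.693 × 58.58 / 60.1 = 0.6755 L/h
D = CL × Css × τ / F = 0.6755 × 15.2 × 24 / 0.28 = 880.1 mg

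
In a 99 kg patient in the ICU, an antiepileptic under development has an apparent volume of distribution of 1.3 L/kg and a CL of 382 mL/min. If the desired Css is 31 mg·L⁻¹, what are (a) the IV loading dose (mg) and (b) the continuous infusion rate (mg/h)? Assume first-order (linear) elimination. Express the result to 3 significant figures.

(a) 3990 mg; (b) 711 mg/h

Vd = 1.3 L/kg × 99 kg = 128.7 L
Loading dose = Vd × C = 128.7 × 31 = 3990 mg
CL = 382 mL/min = 382 × 0.06 = 22.92 L/h
Maintenance infusion rate = CL × Css = 22.92 × 31 = 710.5 mg/h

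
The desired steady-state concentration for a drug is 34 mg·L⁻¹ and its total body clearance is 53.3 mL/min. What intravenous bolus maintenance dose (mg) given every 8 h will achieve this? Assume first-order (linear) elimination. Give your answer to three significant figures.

CL = 53.3 mL/min = 53.3 × 0.06 = 3.198 L/h
D = CL × Css × τ = 3.198 × 34 × 8 = 869.9 mg

870 mg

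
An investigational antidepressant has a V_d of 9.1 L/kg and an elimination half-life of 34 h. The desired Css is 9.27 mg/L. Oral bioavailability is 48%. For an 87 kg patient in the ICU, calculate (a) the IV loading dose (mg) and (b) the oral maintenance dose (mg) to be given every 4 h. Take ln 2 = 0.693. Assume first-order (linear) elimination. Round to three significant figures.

Vd(total) = 87 kg × 9.1 L/kg = 791.7 L
LD = Vd × C = 791.7 × 9.27 = 7339 mg
CL = 0.693 × Vd / t½ = 0.693 × 791.7 / 34 = 16.14 L/h
D = CL × Css × τ / F = 16.14 × 9.27 × 4 / 0.48 = 1247 mg

(a) 7340 mg; (b) 1250 mg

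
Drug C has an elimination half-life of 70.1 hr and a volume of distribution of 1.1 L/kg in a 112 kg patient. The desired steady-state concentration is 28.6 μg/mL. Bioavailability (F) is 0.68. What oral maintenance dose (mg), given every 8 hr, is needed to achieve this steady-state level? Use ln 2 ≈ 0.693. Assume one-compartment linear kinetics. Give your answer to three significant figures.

Vd(total) = 112 kg × 1.1 L/kg = 123.2 L
CL = 0.693 × Vd / t½ = 0.693 × 123.2 / 70.1 = 1.218 L/h
D = CL × Css × τ / F = 1.218 × 28.6 × 8 / 0.68 = 409.8 mg

410 mg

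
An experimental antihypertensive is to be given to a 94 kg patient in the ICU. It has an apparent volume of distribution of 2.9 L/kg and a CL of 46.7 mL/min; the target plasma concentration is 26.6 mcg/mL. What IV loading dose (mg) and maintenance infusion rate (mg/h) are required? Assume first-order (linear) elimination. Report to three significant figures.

(a) 7250 mg; (b) 74.5 mg/h

Total Vd = 2.9 × 94 = 272.6 L
Loading dose = Vd × C = 272.6 × 26.6 = 7251 mg
CL = 46.7 mL/min = 46.7 × 0.06 = 2.802 L/h
Infusion rate = 2.802 L/h × 26.6 mg/L = 74.53 mg/h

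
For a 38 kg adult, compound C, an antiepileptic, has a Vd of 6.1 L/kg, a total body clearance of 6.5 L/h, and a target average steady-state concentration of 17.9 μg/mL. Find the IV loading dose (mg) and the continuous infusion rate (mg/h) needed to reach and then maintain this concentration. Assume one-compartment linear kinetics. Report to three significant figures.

Vd = 6.1 L/kg × 38 kg = 231.8 L
Loading dose = Vd × C = 231.8 × 17.9 = 4149 mg
Infusion rate = 6.500 L/h × 17.9 mg/L = 116.4 mg/h

(a) 4150 mg; (b) 116 mg/h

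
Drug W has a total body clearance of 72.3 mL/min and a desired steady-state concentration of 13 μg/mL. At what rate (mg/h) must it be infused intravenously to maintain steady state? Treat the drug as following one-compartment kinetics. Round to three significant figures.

CL = 72.3 mL/min = 72.3 × 0.06 = 4.338 L/h
At steady state, infusion rate equals elimination rate: rate in = CL × Css.
R₀ = 4.338 × 13 = 56.39 mg/h

56.4 mg/h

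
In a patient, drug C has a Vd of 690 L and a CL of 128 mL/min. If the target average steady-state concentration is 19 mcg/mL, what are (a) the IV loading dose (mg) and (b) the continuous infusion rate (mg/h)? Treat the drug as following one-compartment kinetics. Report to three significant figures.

LD = Vd · C_target = 690.0 × 19 = 13110 mg
CL = 128 mL/min × 60/1000 = 7.680 L/h
Maintenance infusion rate = CL × Css = 7.680 × 19 = 145.9 mg/h

(a) 13100 mg; (b) 146 mg/h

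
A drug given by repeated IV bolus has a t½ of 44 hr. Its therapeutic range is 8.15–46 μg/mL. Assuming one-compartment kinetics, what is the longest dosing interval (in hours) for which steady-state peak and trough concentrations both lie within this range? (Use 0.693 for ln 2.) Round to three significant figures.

110 h

k = 0.693 / t½ = 0.693 / 44 = 0.01575 h⁻¹
Between IV bolus doses, concentration decays as C = C₀·e^(−kτ), so C_peak/C_trough = e^(kτ).
τ_max = ln(C_peak/C_trough) / k = ln(46/8.15) / 0.01575 = 1.731 / 0.01575 = 109.9 h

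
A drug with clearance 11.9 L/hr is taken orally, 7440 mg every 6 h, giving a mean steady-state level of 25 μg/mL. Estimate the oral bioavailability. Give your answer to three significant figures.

0.240

F·D/τ = CL·Css at steady state → F = CL·Css·τ / D.
F = 11.9 × 25 × 6 / 7440 = 0.240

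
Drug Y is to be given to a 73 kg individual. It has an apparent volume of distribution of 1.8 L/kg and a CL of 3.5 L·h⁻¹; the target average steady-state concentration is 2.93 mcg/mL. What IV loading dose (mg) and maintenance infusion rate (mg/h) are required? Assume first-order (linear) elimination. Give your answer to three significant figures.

(a) 385 mg; (b) 10.3 mg/h

Vd(total) = 73 kg × 1.8 L/kg = 131.4 L
Loading: fill Vd to C_target → 131.4 L × 2.93 mg/L = 385.0 mg
Maintenance infusion rate = CL × Css = 3.500 × 2.93 = 10.26 mg/h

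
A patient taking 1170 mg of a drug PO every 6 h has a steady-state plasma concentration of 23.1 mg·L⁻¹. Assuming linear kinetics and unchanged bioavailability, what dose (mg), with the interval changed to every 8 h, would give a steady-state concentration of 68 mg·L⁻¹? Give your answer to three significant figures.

4590 mg

With linear kinetics, Css is proportional to dose rate (D/τ) at fixed clearance.
D₂ = D₁ × (Css,target / Css,current) × (τ₂/τ₁) = 1170 × (68/23.1) × (8/6) = 4592 mg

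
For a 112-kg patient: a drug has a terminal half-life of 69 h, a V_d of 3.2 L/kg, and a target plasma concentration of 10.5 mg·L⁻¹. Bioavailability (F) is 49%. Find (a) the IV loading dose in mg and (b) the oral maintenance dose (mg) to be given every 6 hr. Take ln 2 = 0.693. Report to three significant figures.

Vd = 3.2 L/kg × 112 kg = 358.4 L
LD = Vd × C = 358.4 × 10.5 = 3763 mg
CL = 0.693 × Vd / t½ = 0.693 × 358.4 / 69 = 3.600 L/h
D = CL × Css × τ / F = 3.600 × 10.5 × 6 / 0.49 = 462.9 mg

(a) 3760 mg; (b) 463 mg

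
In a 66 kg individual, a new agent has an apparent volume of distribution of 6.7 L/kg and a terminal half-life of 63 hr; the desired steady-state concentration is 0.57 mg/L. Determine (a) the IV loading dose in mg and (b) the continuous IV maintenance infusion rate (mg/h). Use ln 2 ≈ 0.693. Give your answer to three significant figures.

(a) 252 mg; (b) 2.77 mg/h

Vd(total) = 66 kg × 6.7 L/kg = 442.2 L
LD = Vd × C = 442.2 × 0.57 = 252.1 mg
CL = 0.693 × Vd / t½ = 0.693 × 442.2 / 63 = 4.864 L/h
Infusion rate = CL × Css = 4.864 × 0.57 = 2.772 mg/h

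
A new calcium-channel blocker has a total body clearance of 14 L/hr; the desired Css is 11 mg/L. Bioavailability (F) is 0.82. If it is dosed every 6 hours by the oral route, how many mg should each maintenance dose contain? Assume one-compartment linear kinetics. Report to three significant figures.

D = CL × Css × τ / F = 14.00 × 11 × 6 / 0.82 = 1127 mg

1130 mg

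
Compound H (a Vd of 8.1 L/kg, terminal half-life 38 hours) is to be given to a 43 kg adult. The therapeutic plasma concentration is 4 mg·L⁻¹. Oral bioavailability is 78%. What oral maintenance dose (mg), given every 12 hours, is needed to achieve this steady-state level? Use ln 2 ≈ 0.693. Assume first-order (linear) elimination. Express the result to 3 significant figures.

391 mg

Total Vd = 8.1 × 43 = 348.3 L
CL = 0.693 × Vd / t½ = 0.693 × 348.3 / 38 = 6.352 L/h
D = CL × Css × τ / F = 6.352 × 4 × 12 / 0.78 = 390.9 mg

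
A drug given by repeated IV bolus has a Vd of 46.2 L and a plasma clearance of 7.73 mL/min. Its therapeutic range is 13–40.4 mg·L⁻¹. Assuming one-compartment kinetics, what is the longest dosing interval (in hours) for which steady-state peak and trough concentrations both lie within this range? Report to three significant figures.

113 h

CL = 7.73 mL/min × 60/1000 = 0.4638 L/h
k = CL / Vd = 0.4638 / 46.20 = 0.01004 h⁻¹
Between IV bolus doses, concentration decays as C = C₀·e^(−kτ), so C_peak/C_trough = e^(kτ).
τ_max = ln(C_peak/C_trough) / k = ln(40.4/13) / 0.01004 = 1.134 / 0.01004 = 112.9 h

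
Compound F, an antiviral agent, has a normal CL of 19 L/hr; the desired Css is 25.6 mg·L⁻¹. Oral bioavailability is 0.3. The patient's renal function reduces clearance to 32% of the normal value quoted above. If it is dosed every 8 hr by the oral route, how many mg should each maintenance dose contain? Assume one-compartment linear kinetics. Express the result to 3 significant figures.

4150 mg

Patient clearance = 0.32 × 19.00 = 6.080 L/h
At steady state, dose per interval replaces the amount cleared in that interval: F·D/τ = CL·Css.
D = CL × Css × τ / F = 6.080 × 25.6 × 8 / 0.3 = 4151 mg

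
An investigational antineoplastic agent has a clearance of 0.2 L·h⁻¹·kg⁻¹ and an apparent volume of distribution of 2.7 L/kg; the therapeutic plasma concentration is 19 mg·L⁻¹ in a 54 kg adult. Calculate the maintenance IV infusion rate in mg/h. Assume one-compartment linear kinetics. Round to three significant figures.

CL = 0.2 L·h⁻¹·kg⁻¹ × 54 kg = 10.80 L/h
Rate = CL × Css = 10.80 × 19 = 205.2 mg/h

205 mg/h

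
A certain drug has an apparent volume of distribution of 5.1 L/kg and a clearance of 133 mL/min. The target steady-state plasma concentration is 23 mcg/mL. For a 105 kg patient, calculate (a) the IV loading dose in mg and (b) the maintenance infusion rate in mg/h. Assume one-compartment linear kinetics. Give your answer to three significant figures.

Vd(total) = 105 kg × 5.1 L/kg = 535.5 L
Loading dose = Vd × C = 535.5 × 23 = 12320 mg
CL = 133 mL/min × 60/1000 = 7.980 L/h
Maintenance: replace elimination → rate = CL × Css = 7.980 × 23 = 183.5 mg/h

(a) 12300 mg; (b) 184 mg/h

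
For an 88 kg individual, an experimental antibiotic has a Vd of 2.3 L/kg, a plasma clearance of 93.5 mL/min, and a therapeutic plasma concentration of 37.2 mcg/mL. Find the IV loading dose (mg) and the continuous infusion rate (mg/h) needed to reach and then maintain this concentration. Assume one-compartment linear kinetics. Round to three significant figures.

Vd(total) = 88 kg × 2.3 L/kg = 202.4 L
Loading dose = Vd × C = 202.4 × 37.2 = 7529 mg
CL = 93.5 mL/min × 60/1000 = 5.610 L/h
Infusion rate = 5.610 L/h × 37.2 mg/L = 208.7 mg/h

(a) 7530 mg; (b) 209 mg/h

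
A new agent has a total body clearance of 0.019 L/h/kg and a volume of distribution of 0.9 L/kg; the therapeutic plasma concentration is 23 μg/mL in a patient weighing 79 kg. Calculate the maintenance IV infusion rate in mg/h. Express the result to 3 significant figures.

34.5 mg/h

CL = 0.019 L/h/kg × 79 kg = 1.501 L/h
Infusion rate = CL · Css = 1.501 L/h × 23 mg/L = 34.52 mg/h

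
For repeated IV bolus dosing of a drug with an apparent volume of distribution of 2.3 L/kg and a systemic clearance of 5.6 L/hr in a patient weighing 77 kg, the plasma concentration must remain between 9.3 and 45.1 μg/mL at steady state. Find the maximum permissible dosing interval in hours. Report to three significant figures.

49.9 h

Total Vd = 2.3 × 77 = 177.1 L
k = CL / Vd = 5.600 / 177.1 = 0.03162 h⁻¹
Between IV bolus doses, concentration decays as C = C₀·e^(−kτ), so C_peak/C_trough = e^(kτ).
τ_max = ln(C_peak/C_trough) / k = ln(45.1/9.3) / 0.03162 = 1.579 / 0.03162 = 49.94 h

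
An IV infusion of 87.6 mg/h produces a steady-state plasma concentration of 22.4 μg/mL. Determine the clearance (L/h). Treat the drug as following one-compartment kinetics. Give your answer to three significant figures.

3.91 L/h

At steady state, infusion rate = CL × Css, so CL = rate / Css.
CL = 87.6 / 22.4 = 3.911 L/h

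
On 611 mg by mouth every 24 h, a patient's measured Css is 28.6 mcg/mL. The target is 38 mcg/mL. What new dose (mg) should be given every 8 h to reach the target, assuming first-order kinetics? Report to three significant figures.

271 mg

With linear kinetics, Css is proportional to dose rate (D/τ) at fixed clearance.
D₂ = D₁ × (Css,target / Css,current) × (τ₂/τ₁) = 611 × (38/28.6) × (8/24) = 270.6 mg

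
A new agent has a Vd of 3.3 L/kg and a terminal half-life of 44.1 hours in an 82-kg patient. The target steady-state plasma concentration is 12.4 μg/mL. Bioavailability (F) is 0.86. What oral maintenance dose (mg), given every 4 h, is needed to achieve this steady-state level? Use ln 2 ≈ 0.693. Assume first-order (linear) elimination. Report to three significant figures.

Total Vd = 3.3 × 82 = 270.6 L
CL = ln 2 · Vd / t½ = 0.693 × 270.6 / 44.1 = 4.252 L/h
D = CL × Css × τ / F = 4.252 × 12.4 × 4 / 0.86 = 245.2 mg

245 mg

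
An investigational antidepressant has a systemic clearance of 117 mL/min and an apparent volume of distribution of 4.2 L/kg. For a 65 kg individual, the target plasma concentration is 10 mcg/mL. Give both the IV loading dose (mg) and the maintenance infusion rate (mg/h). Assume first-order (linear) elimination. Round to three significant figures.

(a) 2730 mg; (b) 70.2 mg/h

Vd = 4.2 L/kg × 65 kg = 273.0 L
Loading: fill Vd to C_target → 273.0 L × 10 mg/L = 2730 mg
CL = 117 mL/min = 117 × 0.06 = 7.020 L/h
Infusion rate = 7.020 L/h × 10 mg/L = 70.20 mg/h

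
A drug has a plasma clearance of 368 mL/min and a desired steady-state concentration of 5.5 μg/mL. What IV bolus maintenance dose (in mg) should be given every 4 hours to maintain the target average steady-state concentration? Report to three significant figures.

CL = 368 mL/min = 368 × 0.06 = 22.08 L/h
At steady state, dose per interval replaces the amount cleared in that interval: D/τ = CL·Css.
D = CL × Css × τ = 22.08 × 5.5 × 4 = 485.8 mg

486 mg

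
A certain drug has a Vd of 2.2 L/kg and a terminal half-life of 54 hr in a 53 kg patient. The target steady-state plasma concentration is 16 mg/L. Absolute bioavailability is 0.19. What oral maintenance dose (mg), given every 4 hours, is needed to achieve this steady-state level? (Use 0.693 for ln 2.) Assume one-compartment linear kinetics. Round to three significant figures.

Total Vd = 2.2 × 53 = 116.6 L
CL = 0.693 × Vd / t½ = 0.693 × 116.6 / 54 = 1.496 L/h
D = CL × Css × τ / F = 1.496 × 16 × 4 / 0.19 = 503.9 mg

504 mg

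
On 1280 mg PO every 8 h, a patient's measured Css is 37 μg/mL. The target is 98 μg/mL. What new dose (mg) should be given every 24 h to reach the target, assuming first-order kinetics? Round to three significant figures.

10200 mg

For first-order elimination, Css ∝ F·D/(CL·τ); F and CL are unchanged, so Css ∝ D/τ.
D₂ = D₁ × (Css,target / Css,current) × (τ₂/τ₁) = 1280 × (98/37) × (24/8) = 10170 mg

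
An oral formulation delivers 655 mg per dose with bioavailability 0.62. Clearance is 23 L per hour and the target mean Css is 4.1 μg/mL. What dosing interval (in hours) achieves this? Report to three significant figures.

F·D/τ = CL·Css → τ = F·D / (CL·Css).
τ = 0.62 × 655 / (23 × 4.1) = 4.306 h

4.31 h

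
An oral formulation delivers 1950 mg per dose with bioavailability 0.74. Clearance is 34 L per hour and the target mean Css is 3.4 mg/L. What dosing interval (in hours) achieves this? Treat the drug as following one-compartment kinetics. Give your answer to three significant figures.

12.5 h

F·D/τ = CL·Css → τ = F·D / (CL·Css).
τ = 0.74 × 1950 / (34 × 3.4) = 12.48 h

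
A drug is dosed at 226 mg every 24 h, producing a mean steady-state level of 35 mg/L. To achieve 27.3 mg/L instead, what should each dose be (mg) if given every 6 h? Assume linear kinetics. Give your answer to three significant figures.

44.1 mg

With linear kinetics, Css is proportional to dose rate (D/τ) at fixed clearance.
D₂ = D₁ × (Css,target / Css,current) × (τ₂/τ₁) = 226 × (27.3/35) × (6/24) = 44.07 mg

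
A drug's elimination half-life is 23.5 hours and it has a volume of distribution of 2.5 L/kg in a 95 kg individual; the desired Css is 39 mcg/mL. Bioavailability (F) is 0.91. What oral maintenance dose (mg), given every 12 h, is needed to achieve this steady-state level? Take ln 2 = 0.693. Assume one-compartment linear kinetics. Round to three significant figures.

3600 mg

Vd = 2.5 L/kg × 95 kg = 237.5 L
CL = ln 2 · Vd / t½ = 0.693 × 237.5 / 23.5 = 7.004 L/h
D = CL × Css × τ / F = 7.004 × 39 × 12 / 0.91 = 3602 mg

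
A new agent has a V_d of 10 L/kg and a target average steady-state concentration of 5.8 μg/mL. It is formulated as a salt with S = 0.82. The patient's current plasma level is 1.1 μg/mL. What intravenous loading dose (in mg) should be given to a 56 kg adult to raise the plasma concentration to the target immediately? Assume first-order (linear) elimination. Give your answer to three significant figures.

Vd(total) = 56 kg × 10 L/kg = 560.0 L
Concentration deficit ΔC = 5.8 − 1.1 = 4.700 mg/L
LD = Vd × ΔC / S = 560.0 × 4.700 / 0.82 = 3210 mg

3210 mg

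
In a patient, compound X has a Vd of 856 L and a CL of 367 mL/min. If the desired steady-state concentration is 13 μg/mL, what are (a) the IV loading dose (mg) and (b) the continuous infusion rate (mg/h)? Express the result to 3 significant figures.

LD = Vd · C_target = 856.0 × 13 = 11130 mg
CL = 367 mL/min × 60/1000 = 22.02 L/h
Maintenance: replace elimination → rate = CL × Css = 22.02 × 13 = 286.3 mg/h

(a) 11100 mg; (b) 286 mg/h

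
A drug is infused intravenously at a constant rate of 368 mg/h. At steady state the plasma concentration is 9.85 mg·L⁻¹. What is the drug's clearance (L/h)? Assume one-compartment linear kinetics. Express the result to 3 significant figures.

37.4 L/h

At steady state, infusion rate = CL × Css, so CL = rate / Css.
CL = 368 / 9.85 = 37.36 L/h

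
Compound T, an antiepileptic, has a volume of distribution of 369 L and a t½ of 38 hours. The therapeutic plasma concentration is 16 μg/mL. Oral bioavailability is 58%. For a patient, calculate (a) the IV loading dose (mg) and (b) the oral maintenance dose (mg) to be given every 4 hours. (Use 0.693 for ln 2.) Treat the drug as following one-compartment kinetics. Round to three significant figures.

(a) 5900 mg; (b) 743 mg

LD = Vd × C = 369.0 × 16 = 5904 mg
CL = 0.693 × Vd / t½ = 0.693 × 369.0 / 38 = 6.729 L/h
D = CL × Css × τ / F = 6.729 × 16 × 4 / 0.58 = 742.5 mg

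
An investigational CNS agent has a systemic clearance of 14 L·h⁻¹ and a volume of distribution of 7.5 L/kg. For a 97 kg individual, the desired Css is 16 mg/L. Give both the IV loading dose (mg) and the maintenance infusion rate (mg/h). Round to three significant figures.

Vd = 7.5 L/kg × 97 kg = 727.5 L
LD = Vd · C_target = 727.5 × 16 = 11640 mg
Infusion rate = 14.00 L/h × 16 mg/L = 224.0 mg/h

(a) 11600 mg; (b) 224 mg/h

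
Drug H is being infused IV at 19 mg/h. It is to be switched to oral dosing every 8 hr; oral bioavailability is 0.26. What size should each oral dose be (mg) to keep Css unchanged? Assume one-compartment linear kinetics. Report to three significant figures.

To maintain the same Css, the systemic dosing rate must be unchanged: F·D/τ = infusion rate.
D = rate × τ / F = 19 × 8 / 0.26 = 584.6 mg

585 mg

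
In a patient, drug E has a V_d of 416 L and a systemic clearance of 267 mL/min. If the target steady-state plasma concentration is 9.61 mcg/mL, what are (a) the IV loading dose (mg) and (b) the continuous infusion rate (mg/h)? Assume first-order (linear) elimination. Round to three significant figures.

LD = Vd · C_target = 416.0 × 9.61 = 3998 mg
CL = 267 mL/min = 267 × 0.06 = 16.02 L/h
Maintenance infusion rate = CL × Css = 16.02 × 9.61 = 154.0 mg/h

(a) 4000 mg; (b) 154 mg/h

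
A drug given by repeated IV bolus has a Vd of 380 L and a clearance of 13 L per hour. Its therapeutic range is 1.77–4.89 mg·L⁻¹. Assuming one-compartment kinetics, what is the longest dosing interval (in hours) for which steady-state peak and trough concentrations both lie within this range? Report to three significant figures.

29.7 h

k = CL / Vd = 13.00 / 380.0 = 0.03421 h⁻¹
Between IV bolus doses, concentration decays as C = C₀·e^(−kτ), so C_peak/C_trough = e^(kτ).
τ_max = ln(C_peak/C_trough) / k = ln(4.89/1.77) / 0.03421 = 1.016 / 0.03421 = 29.70 h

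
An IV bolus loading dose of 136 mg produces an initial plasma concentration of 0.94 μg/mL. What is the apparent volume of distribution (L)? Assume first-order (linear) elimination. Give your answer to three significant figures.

Immediately after an IV bolus, C₀ = Dose / Vd, so Vd = Dose / C₀.
Vd = 136 / 0.94 = 144.7 L

145 L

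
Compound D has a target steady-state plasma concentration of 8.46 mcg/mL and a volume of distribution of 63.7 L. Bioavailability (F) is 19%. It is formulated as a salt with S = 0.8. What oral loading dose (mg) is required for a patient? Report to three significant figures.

3550 mg

LD = Vd × C / F / S = 63.70 × 8.460 / 0.19 / 0.8 = 3545 mg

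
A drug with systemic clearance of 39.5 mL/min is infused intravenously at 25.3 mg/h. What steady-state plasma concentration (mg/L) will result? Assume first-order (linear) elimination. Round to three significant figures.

CL = 39.5 mL/min × 60/1000 = 2.370 L/h
Css = rate / CL = 25.3 / 2.370 = 10.68 mg/L

10.7 mg/L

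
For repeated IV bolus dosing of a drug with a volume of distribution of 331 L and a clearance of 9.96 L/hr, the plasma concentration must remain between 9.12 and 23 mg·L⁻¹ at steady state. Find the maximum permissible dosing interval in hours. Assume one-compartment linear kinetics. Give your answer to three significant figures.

30.7 h

k = CL / Vd = 9.960 / 331.0 = 0.03009 h⁻¹
Between IV bolus doses, concentration decays as C = C₀·e^(−kτ), so C_peak/C_trough = e^(kτ).
τ_max = ln(C_peak/C_trough) / k = ln(23/9.12) / 0.03009 = 0.9250 / 0.03009 = 30.74 h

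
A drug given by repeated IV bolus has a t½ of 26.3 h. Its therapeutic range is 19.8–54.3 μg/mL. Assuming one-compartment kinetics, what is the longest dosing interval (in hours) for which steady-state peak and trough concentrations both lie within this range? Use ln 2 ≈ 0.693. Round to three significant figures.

38.3 h

k = 0.693 / t½ = 0.693 / 26.3 = 0.02635 h⁻¹
Between IV bolus doses, concentration decays as C = C₀·e^(−kτ), so C_peak/C_trough = e^(kτ).
τ_max = ln(C_peak/C_trough) / k = ln(54.3/19.8) / 0.02635 = 1.009 / 0.02635 = 38.29 h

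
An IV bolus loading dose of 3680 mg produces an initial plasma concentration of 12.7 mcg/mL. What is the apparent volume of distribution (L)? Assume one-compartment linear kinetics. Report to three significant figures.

290 L

Immediately after an IV bolus, C₀ = Dose / Vd, so Vd = Dose / C₀.
Vd = 3680 / 12.7 = 289.8 L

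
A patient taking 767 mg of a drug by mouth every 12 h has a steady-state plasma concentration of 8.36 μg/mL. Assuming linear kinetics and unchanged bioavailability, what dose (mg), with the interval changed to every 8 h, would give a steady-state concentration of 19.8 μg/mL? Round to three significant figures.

With linear kinetics, Css is proportional to dose rate (D/τ) at fixed clearance.
D₂ = D₁ × (Css,target / Css,current) × (τ₂/τ₁) = 767 × (19.8/8.36) × (8/12) = 1211 mg

1210 mg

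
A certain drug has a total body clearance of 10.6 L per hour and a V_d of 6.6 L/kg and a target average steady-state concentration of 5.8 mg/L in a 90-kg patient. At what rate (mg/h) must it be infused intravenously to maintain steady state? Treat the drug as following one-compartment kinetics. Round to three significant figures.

At steady state, infusion rate equals elimination rate: rate in = CL × Css.
Rate = CL × Css = 10.60 × 5.8 = 61.48 mg/h

61.5 mg/h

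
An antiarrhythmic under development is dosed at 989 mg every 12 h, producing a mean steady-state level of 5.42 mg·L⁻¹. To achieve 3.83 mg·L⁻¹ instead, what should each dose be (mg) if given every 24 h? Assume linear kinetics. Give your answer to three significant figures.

With linear kinetics, Css is proportional to dose rate (D/τ) at fixed clearance.
D₂ = D₁ × (Css,target / Css,current) × (τ₂/τ₁) = 989 × (3.83/5.42) × (24/12) = 1398 mg

1400 mg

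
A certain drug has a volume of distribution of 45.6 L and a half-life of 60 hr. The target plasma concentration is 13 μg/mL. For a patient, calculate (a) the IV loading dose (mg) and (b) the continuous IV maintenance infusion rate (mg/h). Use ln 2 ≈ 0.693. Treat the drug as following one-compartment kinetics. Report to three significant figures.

LD = Vd × C = 45.60 × 13 = 592.8 mg
CL = 0.693 × Vd / t½ = 0.693 × 45.60 / 60 = 0.5267 L/h
Infusion rate = CL × Css = 0.5267 × 13 = 6.847 mg/h

(a) 593 mg; (b) 6.85 mg/h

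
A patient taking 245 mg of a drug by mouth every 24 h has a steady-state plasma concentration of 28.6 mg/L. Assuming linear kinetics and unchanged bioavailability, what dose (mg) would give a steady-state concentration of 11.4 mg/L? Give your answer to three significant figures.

97.7 mg

For first-order elimination, Css ∝ F·D/(CL·τ); F and CL are unchanged, so Css ∝ D/τ.
D₂ = D₁ × (Css,target / Css,current) = 245 × 11.4/28.6 = 97.66 mg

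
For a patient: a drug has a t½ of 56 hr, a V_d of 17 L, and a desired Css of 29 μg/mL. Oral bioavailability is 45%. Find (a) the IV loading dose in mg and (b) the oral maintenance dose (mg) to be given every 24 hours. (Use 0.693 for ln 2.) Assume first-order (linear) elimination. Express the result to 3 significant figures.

(a) 493 mg; (b) 325 mg

LD = Vd × C = 17.00 × 29 = 493.0 mg
CL = 0.693 × Vd / t½ = 0.693 × 17.00 / 56 = 0.2104 L/h
D = CL × Css × τ / F = 0.2104 × 29 × 24 / 0.45 = 325.4 mg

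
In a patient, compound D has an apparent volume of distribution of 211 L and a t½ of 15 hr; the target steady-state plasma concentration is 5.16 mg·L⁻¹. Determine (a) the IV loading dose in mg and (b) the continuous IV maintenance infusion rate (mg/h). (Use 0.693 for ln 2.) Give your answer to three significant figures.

LD = Vd × C = 211.0 × 5.16 = 1089 mg
CL = 0.693 × Vd / t½ = 0.693 × 211.0 / 15 = 9.748 L/h
Infusion rate = CL × Css = 9.748 × 5.16 = 50.30 mg/h

(a) 1090 mg; (b) 50.3 mg/h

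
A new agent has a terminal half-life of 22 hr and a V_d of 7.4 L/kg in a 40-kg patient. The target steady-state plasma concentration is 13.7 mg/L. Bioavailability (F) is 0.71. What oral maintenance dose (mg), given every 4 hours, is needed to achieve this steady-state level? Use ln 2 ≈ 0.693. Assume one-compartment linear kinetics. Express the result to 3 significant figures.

720 mg

Vd = 7.4 L/kg × 40 kg = 296.0 L
CL = 0.693 × Vd / t½ = 0.693 × 296.0 / 22 = 9.324 L/h
D = CL × Css × τ / F = 9.324 × 13.7 × 4 / 0.71 = 719.7 mg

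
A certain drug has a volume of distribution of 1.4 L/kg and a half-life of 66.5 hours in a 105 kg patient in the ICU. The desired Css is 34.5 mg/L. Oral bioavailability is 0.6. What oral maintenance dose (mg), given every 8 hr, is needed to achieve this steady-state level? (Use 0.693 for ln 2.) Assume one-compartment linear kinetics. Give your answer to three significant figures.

705 mg

Total Vd = 1.4 × 105 = 147.0 L
CL = ln 2 · Vd / t½ = 0.693 × 147.0 / 66.5 = 1.532 L/h
D = CL × Css × τ / F = 1.532 × 34.5 × 8 / 0.6 = 704.7 mg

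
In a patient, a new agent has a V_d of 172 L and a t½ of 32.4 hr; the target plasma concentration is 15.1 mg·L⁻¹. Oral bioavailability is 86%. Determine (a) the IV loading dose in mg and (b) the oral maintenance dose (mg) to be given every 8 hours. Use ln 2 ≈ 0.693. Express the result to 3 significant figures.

(a) 2600 mg; (b) 517 mg

LD = Vd × C = 172.0 × 15.1 = 2597 mg
CL = 0.693 × Vd / t½ = 0.693 × 172.0 / 32.4 = 3.679 L/h
D = CL × Css × τ / F = 3.679 × 15.1 × 8 / 0.86 = 516.8 mg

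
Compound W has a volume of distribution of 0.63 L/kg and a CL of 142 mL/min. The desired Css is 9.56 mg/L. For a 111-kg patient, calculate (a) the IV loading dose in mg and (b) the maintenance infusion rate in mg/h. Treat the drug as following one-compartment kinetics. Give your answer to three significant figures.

(a) 669 mg; (b) 81.5 mg/h

Vd(total) = 111 kg × 0.63 L/kg = 69.93 L
Loading: fill Vd to C_target → 69.93 L × 9.56 mg/L = 668.5 mg
CL = 142 mL/min = 142 × 0.06 = 8.520 L/h
Maintenance infusion rate = CL × Css = 8.520 × 9.56 = 81.45 mg/h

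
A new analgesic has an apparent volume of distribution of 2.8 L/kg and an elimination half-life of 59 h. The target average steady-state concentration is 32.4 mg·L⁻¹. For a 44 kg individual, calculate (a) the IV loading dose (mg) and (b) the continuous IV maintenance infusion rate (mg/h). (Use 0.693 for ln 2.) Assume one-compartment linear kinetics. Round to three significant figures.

Total Vd = 2.8 × 44 = 123.2 L
LD = Vd × C = 123.2 × 32.4 = 3992 mg
CL = 0.693 × Vd / t½ = 0.693 × 123.2 / 59 = 1.447 L/h
Infusion rate = CL × Css = 1.447 × 32.4 = 46.88 mg/h

(a) 3990 mg; (b) 46.9 mg/h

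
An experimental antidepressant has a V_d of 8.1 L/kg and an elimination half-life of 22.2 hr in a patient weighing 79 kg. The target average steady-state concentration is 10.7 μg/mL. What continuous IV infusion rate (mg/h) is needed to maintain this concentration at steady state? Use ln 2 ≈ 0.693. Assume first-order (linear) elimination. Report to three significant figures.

214 mg/h

Total Vd = 8.1 × 79 = 639.9 L
k = 0.693/22.2 = 0.03122 h⁻¹, so CL = k·Vd = 0.03122 × 639.9 = 19.98 L/h
Infusion rate = CL × Css = 19.98 × 10.7 = 213.8 mg/h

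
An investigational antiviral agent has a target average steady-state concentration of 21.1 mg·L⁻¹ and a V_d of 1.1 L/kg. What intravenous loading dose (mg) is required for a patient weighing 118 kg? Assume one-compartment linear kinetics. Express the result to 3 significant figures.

Vd = 1.1 L/kg × 118 kg = 129.8 L
LD = Vd × C = 129.8 × 21.10 = 2739 mg

2740 mg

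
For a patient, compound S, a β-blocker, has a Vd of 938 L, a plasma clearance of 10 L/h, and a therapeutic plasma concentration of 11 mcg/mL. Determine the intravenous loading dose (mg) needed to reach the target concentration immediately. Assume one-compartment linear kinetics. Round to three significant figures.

10300 mg

LD = Vd × C = 938.0 × 11.00 = 10320 mg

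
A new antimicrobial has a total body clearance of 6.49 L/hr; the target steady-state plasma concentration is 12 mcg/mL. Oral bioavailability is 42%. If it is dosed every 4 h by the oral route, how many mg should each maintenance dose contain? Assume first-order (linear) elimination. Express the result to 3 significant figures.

At steady state, dose per interval replaces the amount cleared in that interval: F·D/τ = CL·Css.
D = CL × Css × τ / F = 6.490 × 12 × 4 / 0.42 = 741.7 mg

742 mg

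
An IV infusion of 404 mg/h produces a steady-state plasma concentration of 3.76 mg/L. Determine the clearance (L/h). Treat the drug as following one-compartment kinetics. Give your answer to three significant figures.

At steady state, infusion rate = CL × Css, so CL = rate / Css.
CL = 404 / 3.76 = 107.4 L/h

107 L/h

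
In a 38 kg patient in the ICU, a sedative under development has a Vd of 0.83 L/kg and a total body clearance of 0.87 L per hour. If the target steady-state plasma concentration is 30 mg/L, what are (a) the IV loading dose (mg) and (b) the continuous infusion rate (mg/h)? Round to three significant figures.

(a) 946 mg; (b) 26.1 mg/h

Vd(total) = 38 kg × 0.83 L/kg = 31.54 L
Loading: fill Vd to C_target → 31.54 L × 30 mg/L = 946.2 mg
Maintenance infusion rate = CL × Css = 0.8700 × 30 = 26.10 mg/h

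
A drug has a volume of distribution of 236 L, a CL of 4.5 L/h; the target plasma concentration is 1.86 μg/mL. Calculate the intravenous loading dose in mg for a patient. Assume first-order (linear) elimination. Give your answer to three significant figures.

439 mg

LD = Vd × C = 236.0 × 1.860 = 439.0 mg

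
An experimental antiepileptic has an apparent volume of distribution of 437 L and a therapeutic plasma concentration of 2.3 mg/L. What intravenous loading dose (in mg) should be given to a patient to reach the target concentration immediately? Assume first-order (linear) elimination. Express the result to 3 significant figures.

1010 mg

LD = Vd × C = 437.0 × 2.300 = 1005 mg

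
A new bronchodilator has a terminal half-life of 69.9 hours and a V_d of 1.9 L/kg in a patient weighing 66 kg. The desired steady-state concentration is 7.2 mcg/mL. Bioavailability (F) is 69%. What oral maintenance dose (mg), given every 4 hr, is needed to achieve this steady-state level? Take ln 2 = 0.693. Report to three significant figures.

51.9 mg

Vd = 1.9 L/kg × 66 kg = 125.4 L
k = 0.693/69.9 = 0.009914 h⁻¹, so CL = k·Vd = 0.009914 × 125.4 = 1.243 L/h
D = CL × Css × τ / F = 1.243 × 7.2 × 4 / 0.69 = 51.88 mg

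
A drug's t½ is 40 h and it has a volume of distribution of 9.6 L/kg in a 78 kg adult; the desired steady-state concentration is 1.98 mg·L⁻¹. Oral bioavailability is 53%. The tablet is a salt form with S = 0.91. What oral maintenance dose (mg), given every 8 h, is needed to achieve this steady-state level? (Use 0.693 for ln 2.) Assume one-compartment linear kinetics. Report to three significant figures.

426 mg

Vd(total) = 78 kg × 9.6 L/kg = 748.8 L
CL = ln 2 · Vd / t½ = 0.693 × 748.8 / 40 = 12.97 L/h
D = CL × Css × τ / F / S = 12.97 × 1.98 × 8 / 0.53 / 0.91 = 426.0 mg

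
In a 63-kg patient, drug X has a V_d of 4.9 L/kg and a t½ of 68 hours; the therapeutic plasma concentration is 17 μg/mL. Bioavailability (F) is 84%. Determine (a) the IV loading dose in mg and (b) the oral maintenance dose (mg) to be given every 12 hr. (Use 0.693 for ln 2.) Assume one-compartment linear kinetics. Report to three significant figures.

Total Vd = 4.9 × 63 = 308.7 L
LD = Vd × C = 308.7 × 17 = 5248 mg
CL = 0.693 × Vd / t½ = 0.693 × 308.7 / 68 = 3.146 L/h
D = CL × Css × τ / F = 3.146 × 17 × 12 / 0.84 = 764.0 mg

(a) 5250 mg; (b) 764 mg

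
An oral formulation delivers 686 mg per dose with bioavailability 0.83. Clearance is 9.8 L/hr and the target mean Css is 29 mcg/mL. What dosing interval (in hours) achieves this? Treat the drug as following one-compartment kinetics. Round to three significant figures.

2.00 h

F·D/τ = CL·Css → τ = F·D / (CL·Css).
τ = 0.83 × 686 / (9.8 × 29) = 2.003 h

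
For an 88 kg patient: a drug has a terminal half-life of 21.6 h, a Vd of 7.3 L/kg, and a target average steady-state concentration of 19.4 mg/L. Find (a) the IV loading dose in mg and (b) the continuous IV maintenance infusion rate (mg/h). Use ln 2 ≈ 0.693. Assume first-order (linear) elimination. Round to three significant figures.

Vd(total) = 88 kg × 7.3 L/kg = 642.4 L
LD = Vd × C = 642.4 × 19.4 = 12460 mg
CL = 0.693 × Vd / t½ = 0.693 × 642.4 / 21.6 = 20.61 L/h
Infusion rate = CL × Css = 20.61 × 19.4 = 399.8 mg/h

(a) 12500 mg; (b) 400 mg/h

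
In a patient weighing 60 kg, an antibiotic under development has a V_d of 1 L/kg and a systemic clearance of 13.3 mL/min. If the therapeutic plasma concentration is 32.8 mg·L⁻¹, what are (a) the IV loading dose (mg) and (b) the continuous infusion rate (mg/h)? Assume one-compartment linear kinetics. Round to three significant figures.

Total Vd = 1 × 60 = 60.00 L
Loading dose = Vd × C = 60.00 × 32.8 = 1968 mg
CL = 13.3 mL/min = 13.3 × 0.06 = 0.7980 L/h
Maintenance infusion rate = CL × Css = 0.7980 × 32.8 = 26.17 mg/h

(a) 1970 mg; (b) 26.2 mg/h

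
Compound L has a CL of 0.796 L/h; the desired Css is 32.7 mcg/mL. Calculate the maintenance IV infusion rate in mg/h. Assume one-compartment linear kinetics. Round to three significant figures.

At steady state, infusion rate equals elimination rate: rate in = CL × Css.
Infusion rate = CL · Css = 0.7960 L/h × 32.7 mg/L = 26.03 mg/h

26.0 mg/h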